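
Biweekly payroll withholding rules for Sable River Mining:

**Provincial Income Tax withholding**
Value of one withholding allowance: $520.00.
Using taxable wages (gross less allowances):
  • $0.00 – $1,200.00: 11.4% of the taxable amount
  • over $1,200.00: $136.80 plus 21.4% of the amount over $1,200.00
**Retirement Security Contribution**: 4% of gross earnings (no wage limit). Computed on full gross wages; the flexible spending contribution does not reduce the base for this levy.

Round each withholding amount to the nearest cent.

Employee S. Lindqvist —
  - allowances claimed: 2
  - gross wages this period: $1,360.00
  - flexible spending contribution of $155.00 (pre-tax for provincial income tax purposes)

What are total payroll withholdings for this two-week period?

$73.21

Provincial Income Tax: taxable = $1,360.00 − $155.00 − 2×$520.00 = $165.00
  11.4% × $165.00 = $18.81
Retirement Security Contribution: 4% × $1,360.00 = $54.40
Total: $18.81 + $54.40 = $73.21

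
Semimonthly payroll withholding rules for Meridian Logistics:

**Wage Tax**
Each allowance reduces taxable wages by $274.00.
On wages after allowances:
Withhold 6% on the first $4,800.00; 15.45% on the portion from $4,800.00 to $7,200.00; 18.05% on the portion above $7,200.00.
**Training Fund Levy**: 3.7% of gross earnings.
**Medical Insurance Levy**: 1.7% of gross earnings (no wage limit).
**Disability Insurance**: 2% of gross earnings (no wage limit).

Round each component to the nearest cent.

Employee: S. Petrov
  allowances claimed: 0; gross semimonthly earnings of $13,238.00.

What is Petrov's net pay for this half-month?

$10,509.72

Wage Tax: taxable = $13,238.00
  $658.80 + 18.05% × ($13,238.00 − $7,200.00) = $658.80 + 18.05% × $6,038.00 = $1,748.66
Training Fund Levy: 3.7% × $13,238.00 = $489.81
Medical Insurance Levy: 1.7% × $13,238.00 = $225.05
Disability Insurance: 2% × $13,238.00 = $264.76
Total withheld: $1,748.66 + $489.81 + $225.05 + $264.76 = $2,728.28
Net pay: $13,238.00 − $2,728.28 = $10,509.72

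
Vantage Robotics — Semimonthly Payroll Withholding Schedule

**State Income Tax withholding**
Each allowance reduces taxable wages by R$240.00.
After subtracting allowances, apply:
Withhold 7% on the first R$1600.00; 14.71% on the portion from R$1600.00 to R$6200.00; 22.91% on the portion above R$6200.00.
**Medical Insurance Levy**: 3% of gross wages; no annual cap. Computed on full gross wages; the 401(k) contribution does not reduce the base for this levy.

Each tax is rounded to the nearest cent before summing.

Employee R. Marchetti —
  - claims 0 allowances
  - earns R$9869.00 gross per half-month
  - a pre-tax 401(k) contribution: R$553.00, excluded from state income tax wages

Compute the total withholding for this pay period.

State Income Tax: taxable = R$9869.00 − R$553.00 = R$9316.00
  R$788.66 + 22.91% × (R$9316.00 − R$6200.00) = R$788.66 + 22.91% × R$3116.00 = R$1502.54
Medical Insurance Levy: 3% × R$9869.00 = R$296.07
Total: R$1502.54 + R$296.07 = R$1798.61

R$1798.61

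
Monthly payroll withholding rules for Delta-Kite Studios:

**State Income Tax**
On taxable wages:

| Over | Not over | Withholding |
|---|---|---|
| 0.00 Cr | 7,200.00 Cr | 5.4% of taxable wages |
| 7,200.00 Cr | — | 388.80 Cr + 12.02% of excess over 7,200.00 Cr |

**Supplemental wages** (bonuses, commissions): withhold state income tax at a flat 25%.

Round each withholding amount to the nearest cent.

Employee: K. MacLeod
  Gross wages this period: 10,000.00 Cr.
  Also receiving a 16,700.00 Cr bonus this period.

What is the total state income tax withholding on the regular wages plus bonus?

State Income Tax: taxable = 10,000.00 Cr
  388.80 Cr + 12.02% × (10,000.00 Cr − 7,200.00 Cr) = 388.80 Cr + 12.02% × 2,800.00 Cr = 725.36 Cr
Supplemental (25% flat on bonus): 25% × 16,700.00 Cr = 4,175.00 Cr
Total state income tax: 725.36 Cr + 4,175.00 Cr = 4,900.36 Cr

4,900.36 Cr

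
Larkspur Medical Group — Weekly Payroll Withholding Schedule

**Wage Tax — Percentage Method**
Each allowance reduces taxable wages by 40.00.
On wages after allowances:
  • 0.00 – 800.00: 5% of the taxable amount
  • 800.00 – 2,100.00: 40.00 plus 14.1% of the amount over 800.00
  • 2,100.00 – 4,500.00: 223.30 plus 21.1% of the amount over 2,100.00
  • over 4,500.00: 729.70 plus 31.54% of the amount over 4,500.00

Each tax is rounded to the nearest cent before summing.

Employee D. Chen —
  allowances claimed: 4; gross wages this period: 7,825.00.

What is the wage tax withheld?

Wage Tax: taxable = 7,825.00 − 4×40.00 = 7,665.00
  729.70 + 31.54% × (7,665.00 − 4,500.00) = 729.70 + 31.54% × 3,165.00 = 1,727.94

1,727.94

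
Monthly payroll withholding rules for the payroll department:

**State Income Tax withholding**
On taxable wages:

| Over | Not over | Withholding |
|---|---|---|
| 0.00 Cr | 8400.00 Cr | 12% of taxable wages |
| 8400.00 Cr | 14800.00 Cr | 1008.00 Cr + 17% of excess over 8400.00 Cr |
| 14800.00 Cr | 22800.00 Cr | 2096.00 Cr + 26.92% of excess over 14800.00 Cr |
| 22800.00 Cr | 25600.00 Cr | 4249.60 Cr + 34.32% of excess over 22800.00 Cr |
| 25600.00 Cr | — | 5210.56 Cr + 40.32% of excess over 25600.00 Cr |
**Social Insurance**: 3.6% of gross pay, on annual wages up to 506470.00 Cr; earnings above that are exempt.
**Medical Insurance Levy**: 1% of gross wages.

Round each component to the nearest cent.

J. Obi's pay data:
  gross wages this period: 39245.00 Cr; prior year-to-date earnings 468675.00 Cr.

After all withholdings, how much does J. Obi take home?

State Income Tax: taxable = 39245.00 Cr
  5210.56 Cr + 40.32% × (39245.00 Cr − 25600.00 Cr) = 5210.56 Cr + 40.32% × 13645.00 Cr = 10712.22 Cr
Social Insurance: cap 506470.00 Cr − YTD 468675.00 Cr = 37795.00 Cr subject; 3.6% × 37795.00 Cr = 1360.62 Cr
Medical Insurance Levy: 1% × 39245.00 Cr = 392.45 Cr
Total withheld: 10712.22 Cr + 1360.62 Cr + 392.45 Cr = 12465.29 Cr
Net pay: 39245.00 Cr − 12465.29 Cr = 26779.71 Cr

26779.71 Cr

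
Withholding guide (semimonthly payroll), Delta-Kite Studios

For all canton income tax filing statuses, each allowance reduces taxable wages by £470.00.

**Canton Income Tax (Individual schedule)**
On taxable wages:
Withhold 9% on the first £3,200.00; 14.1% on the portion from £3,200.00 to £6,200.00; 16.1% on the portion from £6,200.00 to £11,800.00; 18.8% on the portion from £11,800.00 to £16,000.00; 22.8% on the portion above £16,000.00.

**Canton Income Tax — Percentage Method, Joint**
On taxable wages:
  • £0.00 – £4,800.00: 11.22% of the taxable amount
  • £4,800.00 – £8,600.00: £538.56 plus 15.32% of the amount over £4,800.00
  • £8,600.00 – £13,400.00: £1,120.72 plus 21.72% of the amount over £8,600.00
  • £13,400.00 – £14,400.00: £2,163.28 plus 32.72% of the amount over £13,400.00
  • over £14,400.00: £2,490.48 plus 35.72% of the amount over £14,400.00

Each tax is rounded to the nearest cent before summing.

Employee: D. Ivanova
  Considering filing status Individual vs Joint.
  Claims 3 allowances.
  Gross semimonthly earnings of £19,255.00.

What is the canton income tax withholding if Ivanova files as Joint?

£3,721.03

Canton Income Tax (Joint): taxable = £19,255.00 − 3×£470.00 = £17,845.00
  £2,490.48 + 35.72% × (£17,845.00 − £14,400.00) = £2,490.48 + 35.72% × £3,445.00 = £3,721.03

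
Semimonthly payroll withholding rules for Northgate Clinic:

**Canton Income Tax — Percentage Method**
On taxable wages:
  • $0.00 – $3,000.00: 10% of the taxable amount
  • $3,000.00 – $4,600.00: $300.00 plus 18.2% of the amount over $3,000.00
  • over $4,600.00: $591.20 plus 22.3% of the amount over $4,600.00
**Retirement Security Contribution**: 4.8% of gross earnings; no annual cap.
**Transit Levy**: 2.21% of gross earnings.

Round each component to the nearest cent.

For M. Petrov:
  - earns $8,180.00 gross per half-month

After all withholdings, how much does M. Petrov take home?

$6,217.04

Canton Income Tax: taxable = $8,180.00
  $591.20 + 22.3% × ($8,180.00 − $4,600.00) = $591.20 + 22.3% × $3,580.00 = $1,389.54
Retirement Security Contribution: 4.8% × $8,180.00 = $392.64
Transit Levy: 2.21% × $8,180.00 = $180.78
Total withheld: $1,389.54 + $392.64 + $180.78 = $1,962.96
Net pay: $8,180.00 − $1,962.96 = $6,217.04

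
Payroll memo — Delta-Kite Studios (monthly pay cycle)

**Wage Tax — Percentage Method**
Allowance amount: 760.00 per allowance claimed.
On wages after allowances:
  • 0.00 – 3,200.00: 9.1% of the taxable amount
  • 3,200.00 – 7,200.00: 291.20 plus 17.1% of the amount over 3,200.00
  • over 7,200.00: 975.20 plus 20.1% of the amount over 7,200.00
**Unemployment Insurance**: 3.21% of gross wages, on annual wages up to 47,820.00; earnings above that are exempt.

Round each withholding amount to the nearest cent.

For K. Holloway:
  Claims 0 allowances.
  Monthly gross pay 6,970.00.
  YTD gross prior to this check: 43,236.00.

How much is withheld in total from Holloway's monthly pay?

1,083.02

Wage Tax: taxable = 6,970.00
  291.20 + 17.1% × (6,970.00 − 3,200.00) = 291.20 + 17.1% × 3,770.00 = 935.87
Unemployment Insurance: cap 47,820.00 − YTD 43,236.00 = 4,584.00 subject; 3.21% × 4,584.00 = 147.15
Total: 935.87 + 147.15 = 1,083.02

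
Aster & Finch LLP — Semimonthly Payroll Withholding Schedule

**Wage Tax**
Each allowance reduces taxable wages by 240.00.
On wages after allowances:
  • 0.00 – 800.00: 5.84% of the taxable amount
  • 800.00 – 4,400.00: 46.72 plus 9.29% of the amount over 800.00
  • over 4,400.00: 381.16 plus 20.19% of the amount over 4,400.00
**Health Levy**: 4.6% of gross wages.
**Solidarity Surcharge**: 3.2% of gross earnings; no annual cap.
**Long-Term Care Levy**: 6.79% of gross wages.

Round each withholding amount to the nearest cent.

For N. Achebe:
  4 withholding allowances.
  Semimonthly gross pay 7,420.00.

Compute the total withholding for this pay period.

1,879.65

Wage Tax: taxable = 7,420.00 − 4×240.00 = 6,460.00
  381.16 + 20.19% × (6,460.00 − 4,400.00) = 381.16 + 20.19% × 2,060.00 = 797.07
Health Levy: 4.6% × 7,420.00 = 341.32
Solidarity Surcharge: 3.2% × 7,420.00 = 237.44
Long-Term Care Levy: 6.79% × 7,420.00 = 503.82
Total: 797.07 + 341.32 + 237.44 + 503.82 = 1,879.65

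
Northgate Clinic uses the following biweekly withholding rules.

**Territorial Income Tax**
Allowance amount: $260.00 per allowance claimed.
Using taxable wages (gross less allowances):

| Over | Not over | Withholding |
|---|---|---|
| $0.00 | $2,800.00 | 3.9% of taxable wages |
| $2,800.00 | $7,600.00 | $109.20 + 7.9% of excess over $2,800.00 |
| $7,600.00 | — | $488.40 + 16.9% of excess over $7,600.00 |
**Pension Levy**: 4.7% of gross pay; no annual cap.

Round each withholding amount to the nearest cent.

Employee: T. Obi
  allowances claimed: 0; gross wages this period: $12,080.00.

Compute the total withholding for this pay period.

Territorial Income Tax: taxable = $12,080.00
  $488.40 + 16.9% × ($12,080.00 − $7,600.00) = $488.40 + 16.9% × $4,480.00 = $1,245.52
Pension Levy: 4.7% × $12,080.00 = $567.76
Total: $1,245.52 + $567.76 = $1,813.28

$1,813.28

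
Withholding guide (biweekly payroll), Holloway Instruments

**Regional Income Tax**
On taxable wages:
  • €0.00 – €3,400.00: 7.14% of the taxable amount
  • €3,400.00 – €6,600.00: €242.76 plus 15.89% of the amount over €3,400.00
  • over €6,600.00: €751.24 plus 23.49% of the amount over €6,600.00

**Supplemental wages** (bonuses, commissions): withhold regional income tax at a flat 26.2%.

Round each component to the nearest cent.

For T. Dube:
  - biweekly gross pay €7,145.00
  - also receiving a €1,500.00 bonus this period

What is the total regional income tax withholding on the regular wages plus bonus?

Regional Income Tax: taxable = €7,145.00
  €751.24 + 23.49% × (€7,145.00 − €6,600.00) = €751.24 + 23.49% × €545.00 = €879.26
Supplemental (26.2% flat on bonus): 26.2% × €1,500.00 = €393.00
Total regional income tax: €879.26 + €393.00 = €1,272.26

€1,272.26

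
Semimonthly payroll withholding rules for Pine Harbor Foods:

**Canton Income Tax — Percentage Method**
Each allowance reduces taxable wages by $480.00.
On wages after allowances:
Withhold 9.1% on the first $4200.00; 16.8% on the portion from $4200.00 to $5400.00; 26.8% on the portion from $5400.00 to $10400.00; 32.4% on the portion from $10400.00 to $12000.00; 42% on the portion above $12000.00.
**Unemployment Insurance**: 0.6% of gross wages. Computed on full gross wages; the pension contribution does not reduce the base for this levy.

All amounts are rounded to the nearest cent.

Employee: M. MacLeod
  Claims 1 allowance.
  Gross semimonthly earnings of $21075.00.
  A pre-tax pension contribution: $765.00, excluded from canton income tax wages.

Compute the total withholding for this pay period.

Canton Income Tax: taxable = $21075.00 − $765.00 − 1×$480.00 = $19830.00
  $2442.20 + 42% × ($19830.00 − $12000.00) = $2442.20 + 42% × $7830.00 = $5730.80
Unemployment Insurance: 0.6% × $21075.00 = $126.45
Total: $5730.80 + $126.45 = $5857.25

$5857.25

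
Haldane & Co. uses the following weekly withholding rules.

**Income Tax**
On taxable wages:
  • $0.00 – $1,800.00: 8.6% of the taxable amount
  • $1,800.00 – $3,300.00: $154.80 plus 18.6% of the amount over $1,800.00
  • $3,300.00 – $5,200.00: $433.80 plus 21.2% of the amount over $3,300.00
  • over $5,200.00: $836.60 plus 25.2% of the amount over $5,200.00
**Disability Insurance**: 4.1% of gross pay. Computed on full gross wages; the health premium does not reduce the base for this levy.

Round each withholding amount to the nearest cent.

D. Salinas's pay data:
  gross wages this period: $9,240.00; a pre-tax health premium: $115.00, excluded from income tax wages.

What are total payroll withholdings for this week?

$2,204.54

Income Tax: taxable = $9,240.00 − $115.00 = $9,125.00
  $836.60 + 25.2% × ($9,125.00 − $5,200.00) = $836.60 + 25.2% × $3,925.00 = $1,825.70
Disability Insurance: 4.1% × $9,240.00 = $378.84
Total: $1,825.70 + $378.84 = $2,204.54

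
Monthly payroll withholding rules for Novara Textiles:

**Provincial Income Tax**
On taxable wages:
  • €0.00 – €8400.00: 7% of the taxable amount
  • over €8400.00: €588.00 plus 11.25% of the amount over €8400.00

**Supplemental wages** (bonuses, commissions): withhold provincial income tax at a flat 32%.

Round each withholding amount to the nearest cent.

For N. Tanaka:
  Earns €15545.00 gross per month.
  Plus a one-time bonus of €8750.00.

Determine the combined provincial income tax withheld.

€4191.81

Provincial Income Tax: taxable = €15545.00
  €588.00 + 11.25% × (€15545.00 − €8400.00) = €588.00 + 11.25% × €7145.00 = €1391.81
Supplemental (32% flat on bonus): 32% × €8750.00 = €2800.00
Total provincial income tax: €1391.81 + €2800.00 = €4191.81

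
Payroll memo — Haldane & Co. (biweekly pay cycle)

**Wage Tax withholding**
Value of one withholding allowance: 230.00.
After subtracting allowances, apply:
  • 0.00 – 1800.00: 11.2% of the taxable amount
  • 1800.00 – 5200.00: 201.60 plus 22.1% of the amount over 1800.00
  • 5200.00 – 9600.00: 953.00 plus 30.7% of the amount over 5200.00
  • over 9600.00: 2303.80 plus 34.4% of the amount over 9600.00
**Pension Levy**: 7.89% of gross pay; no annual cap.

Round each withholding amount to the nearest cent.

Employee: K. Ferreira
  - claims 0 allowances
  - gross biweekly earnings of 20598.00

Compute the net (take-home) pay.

12885.71

Wage Tax: taxable = 20598.00
  2303.80 + 34.4% × (20598.00 − 9600.00) = 2303.80 + 34.4% × 10998.00 = 6087.11
Pension Levy: 7.89% × 20598.00 = 1625.18
Total withheld: 6087.11 + 1625.18 = 7712.29
Net pay: 20598.00 − 7712.29 = 12885.71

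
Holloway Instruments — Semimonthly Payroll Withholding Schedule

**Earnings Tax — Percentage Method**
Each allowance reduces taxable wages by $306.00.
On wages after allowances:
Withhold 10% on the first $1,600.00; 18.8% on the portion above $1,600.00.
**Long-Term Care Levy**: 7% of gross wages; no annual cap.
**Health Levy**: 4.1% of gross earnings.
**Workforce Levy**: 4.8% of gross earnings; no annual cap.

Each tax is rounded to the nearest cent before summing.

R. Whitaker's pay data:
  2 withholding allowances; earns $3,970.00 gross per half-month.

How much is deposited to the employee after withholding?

Earnings Tax: taxable = $3,970.00 − 2×$306.00 = $3,358.00
  $160.00 + 18.8% × ($3,358.00 − $1,600.00) = $160.00 + 18.8% × $1,758.00 = $490.50
Long-Term Care Levy: 7% × $3,970.00 = $277.90
Health Levy: 4.1% × $3,970.00 = $162.77
Workforce Levy: 4.8% × $3,970.00 = $190.56
Total withheld: $490.50 + $277.90 + $162.77 + $190.56 = $1,121.73
Net pay: $3,970.00 − $1,121.73 = $2,848.27

$2,848.27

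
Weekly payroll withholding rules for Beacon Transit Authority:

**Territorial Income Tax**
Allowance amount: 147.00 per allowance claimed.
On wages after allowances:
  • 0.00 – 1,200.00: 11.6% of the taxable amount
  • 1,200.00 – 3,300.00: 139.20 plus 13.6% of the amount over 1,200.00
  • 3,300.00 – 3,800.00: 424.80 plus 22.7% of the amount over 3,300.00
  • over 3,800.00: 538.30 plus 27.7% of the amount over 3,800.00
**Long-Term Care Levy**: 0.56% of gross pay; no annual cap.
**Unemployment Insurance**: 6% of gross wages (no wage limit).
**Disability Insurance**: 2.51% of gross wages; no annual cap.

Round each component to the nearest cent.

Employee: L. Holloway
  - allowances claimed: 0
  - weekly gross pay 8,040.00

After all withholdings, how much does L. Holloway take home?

Territorial Income Tax: taxable = 8,040.00
  538.30 + 27.7% × (8,040.00 − 3,800.00) = 538.30 + 27.7% × 4,240.00 = 1,712.78
Long-Term Care Levy: 0.56% × 8,040.00 = 45.02
Unemployment Insurance: 6% × 8,040.00 = 482.40
Disability Insurance: 2.51% × 8,040.00 = 201.80
Total withheld: 1,712.78 + 45.02 + 482.40 + 201.80 = 2,442.00
Net pay: 8,040.00 − 2,442.00 = 5,598.00

5,598.00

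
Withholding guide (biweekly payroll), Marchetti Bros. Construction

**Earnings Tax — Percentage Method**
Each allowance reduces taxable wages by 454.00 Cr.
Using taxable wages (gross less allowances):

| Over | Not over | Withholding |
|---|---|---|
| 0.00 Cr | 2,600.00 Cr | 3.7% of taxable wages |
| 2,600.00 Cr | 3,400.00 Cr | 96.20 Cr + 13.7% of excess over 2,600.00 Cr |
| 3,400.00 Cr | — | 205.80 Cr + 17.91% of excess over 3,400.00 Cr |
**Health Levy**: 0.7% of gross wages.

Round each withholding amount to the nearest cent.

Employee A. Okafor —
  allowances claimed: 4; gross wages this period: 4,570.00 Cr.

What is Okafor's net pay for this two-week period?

Earnings Tax: taxable = 4,570.00 Cr − 4×454.00 Cr = 2,754.00 Cr
  96.20 Cr + 13.7% × (2,754.00 Cr − 2,600.00 Cr) = 96.20 Cr + 13.7% × 154.00 Cr = 117.30 Cr
Health Levy: 0.7% × 4,570.00 Cr = 31.99 Cr
Total withheld: 117.30 Cr + 31.99 Cr = 149.29 Cr
Net pay: 4,570.00 Cr − 149.29 Cr = 4,420.71 Cr

4,420.71 Cr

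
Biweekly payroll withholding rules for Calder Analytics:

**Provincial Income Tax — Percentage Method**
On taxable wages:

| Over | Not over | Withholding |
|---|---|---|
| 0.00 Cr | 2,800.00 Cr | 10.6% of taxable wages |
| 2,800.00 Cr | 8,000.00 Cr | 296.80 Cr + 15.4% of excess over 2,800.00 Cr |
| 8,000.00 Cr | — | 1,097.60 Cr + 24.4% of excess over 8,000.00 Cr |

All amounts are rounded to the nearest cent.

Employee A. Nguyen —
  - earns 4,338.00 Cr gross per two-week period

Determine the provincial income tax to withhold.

533.65 Cr

Provincial Income Tax: taxable = 4,338.00 Cr
  296.80 Cr + 15.4% × (4,338.00 Cr − 2,800.00 Cr) = 296.80 Cr + 15.4% × 1,538.00 Cr = 533.65 Cr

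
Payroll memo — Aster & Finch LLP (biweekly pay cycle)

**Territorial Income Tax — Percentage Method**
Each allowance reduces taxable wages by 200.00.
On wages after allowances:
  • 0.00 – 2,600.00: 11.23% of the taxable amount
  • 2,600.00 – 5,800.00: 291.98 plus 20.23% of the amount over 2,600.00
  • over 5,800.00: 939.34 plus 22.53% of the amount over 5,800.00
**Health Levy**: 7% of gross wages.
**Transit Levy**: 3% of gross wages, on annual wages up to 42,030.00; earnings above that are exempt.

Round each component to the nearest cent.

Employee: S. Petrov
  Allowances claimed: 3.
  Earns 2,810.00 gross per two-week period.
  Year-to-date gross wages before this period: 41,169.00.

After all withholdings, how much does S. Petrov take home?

2,339.29

Territorial Income Tax: taxable = 2,810.00 − 3×200.00 = 2,210.00
  11.23% × 2,210.00 = 248.18
Health Levy: 7% × 2,810.00 = 196.70
Transit Levy: cap 42,030.00 − YTD 41,169.00 = 861.00 subject; 3% × 861.00 = 25.83
Total withheld: 248.18 + 196.70 + 25.83 = 470.71
Net pay: 2,810.00 − 470.71 = 2,339.29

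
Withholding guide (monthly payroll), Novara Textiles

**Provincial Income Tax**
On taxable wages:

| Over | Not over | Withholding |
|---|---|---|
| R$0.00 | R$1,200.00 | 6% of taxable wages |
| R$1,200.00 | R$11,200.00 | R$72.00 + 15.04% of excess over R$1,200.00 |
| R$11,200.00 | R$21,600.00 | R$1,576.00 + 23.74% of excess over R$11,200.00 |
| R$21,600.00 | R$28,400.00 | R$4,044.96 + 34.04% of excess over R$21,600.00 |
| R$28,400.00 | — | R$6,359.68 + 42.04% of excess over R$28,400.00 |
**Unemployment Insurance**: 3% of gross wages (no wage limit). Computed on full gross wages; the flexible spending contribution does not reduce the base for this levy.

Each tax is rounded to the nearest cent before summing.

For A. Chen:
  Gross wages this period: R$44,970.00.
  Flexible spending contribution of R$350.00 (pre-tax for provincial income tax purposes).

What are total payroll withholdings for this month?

Provincial Income Tax: taxable = R$44,970.00 − R$350.00 = R$44,620.00
  R$6,359.68 + 42.04% × (R$44,620.00 − R$28,400.00) = R$6,359.68 + 42.04% × R$16,220.00 = R$13,178.57
Unemployment Insurance: 3% × R$44,970.00 = R$1,349.10
Total: R$13,178.57 + R$1,349.10 = R$14,527.67

R$14,527.67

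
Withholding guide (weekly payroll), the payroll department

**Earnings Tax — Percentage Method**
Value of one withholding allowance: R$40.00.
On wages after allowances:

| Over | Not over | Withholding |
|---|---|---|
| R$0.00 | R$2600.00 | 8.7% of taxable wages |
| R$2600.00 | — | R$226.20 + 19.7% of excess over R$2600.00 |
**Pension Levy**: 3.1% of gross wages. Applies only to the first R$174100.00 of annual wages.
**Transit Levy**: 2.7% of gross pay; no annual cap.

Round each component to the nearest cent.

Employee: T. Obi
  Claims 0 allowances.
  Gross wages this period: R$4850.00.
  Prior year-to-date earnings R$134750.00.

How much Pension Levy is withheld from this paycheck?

Pension Levy: 3.1% × R$4850.00 = R$150.35

R$150.35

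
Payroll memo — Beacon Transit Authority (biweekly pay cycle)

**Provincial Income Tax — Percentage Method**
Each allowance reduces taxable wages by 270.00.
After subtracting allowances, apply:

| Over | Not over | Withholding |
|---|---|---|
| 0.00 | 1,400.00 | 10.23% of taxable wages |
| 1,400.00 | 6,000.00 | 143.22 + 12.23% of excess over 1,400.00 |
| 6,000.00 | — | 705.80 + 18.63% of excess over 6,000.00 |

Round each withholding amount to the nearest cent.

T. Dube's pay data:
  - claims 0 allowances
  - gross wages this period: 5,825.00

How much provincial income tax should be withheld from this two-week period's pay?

Provincial Income Tax: taxable = 5,825.00
  143.22 + 12.23% × (5,825.00 − 1,400.00) = 143.22 + 12.23% × 4,425.00 = 684.40

684.40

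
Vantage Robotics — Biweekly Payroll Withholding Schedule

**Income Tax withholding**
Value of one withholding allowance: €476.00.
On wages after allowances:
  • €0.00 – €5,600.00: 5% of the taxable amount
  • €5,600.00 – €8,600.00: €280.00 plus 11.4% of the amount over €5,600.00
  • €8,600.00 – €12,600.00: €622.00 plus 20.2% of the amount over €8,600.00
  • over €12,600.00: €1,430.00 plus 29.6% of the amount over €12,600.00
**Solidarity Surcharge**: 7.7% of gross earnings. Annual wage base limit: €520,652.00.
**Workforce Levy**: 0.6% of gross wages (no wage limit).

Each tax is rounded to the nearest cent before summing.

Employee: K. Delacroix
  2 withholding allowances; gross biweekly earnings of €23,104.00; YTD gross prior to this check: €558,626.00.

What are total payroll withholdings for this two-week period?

Income Tax: taxable = €23,104.00 − 2×€476.00 = €22,152.00
  €1,430.00 + 29.6% × (€22,152.00 − €12,600.00) = €1,430.00 + 29.6% × €9,552.00 = €4,257.39
Solidarity Surcharge: YTD €558,626.00 ≥ cap €520,652.00 → €0.00
Workforce Levy: 0.6% × €23,104.00 = €138.62
Total: €4,257.39 + €0.00 + €138.62 = €4,396.01

€4,396.01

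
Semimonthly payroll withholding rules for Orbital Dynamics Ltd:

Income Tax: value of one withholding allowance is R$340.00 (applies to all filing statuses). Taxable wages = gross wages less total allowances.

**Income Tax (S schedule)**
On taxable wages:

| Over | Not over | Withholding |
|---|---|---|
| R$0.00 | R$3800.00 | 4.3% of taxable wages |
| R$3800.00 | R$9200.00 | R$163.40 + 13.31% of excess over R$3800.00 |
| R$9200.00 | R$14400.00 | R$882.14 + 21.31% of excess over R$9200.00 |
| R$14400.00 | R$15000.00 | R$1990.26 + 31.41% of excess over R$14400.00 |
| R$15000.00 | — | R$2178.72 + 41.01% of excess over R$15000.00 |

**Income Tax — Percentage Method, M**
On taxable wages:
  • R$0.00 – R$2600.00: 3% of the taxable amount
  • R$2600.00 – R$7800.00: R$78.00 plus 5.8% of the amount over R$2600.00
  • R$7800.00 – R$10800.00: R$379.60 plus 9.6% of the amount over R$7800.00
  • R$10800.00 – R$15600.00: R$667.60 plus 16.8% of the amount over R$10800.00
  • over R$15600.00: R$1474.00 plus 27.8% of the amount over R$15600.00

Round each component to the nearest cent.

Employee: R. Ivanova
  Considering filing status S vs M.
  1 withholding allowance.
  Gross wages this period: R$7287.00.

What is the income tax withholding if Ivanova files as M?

R$330.13

Income Tax (M): taxable = R$7287.00 − 1×R$340.00 = R$6947.00
  R$78.00 + 5.8% × (R$6947.00 − R$2600.00) = R$78.00 + 5.8% × R$4347.00 = R$330.13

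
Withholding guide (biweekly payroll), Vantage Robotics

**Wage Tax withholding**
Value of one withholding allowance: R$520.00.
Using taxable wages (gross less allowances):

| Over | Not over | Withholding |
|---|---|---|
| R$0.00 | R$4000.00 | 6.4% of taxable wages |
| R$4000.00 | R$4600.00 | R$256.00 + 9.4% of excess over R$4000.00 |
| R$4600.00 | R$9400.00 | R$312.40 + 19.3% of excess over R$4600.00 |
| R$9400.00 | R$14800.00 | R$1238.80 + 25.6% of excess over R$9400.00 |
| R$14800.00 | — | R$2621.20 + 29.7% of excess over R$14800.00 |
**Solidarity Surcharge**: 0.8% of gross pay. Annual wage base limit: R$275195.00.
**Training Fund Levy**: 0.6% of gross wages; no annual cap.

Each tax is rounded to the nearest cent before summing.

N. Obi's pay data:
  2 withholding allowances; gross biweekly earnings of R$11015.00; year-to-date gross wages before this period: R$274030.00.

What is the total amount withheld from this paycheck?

R$1461.41

Wage Tax: taxable = R$11015.00 − 2×R$520.00 = R$9975.00
  R$1238.80 + 25.6% × (R$9975.00 − R$9400.00) = R$1238.80 + 25.6% × R$575.00 = R$1386.00
Solidarity Surcharge: cap R$275195.00 − YTD R$274030.00 = R$1165.00 subject; 0.8% × R$1165.00 = R$9.32
Training Fund Levy: 0.6% × R$11015.00 = R$66.09
Total: R$1386.00 + R$9.32 + R$66.09 = R$1461.41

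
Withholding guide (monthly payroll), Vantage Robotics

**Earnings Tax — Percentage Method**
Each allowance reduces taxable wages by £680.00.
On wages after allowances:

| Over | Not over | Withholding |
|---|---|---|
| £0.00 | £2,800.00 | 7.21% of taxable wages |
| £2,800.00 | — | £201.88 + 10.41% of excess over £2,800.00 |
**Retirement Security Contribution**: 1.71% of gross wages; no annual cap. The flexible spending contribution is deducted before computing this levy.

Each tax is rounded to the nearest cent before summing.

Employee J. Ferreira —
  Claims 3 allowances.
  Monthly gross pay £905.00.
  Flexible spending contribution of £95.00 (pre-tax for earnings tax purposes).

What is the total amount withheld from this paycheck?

Earnings Tax: taxable = £905.00 − £95.00 − 3×£680.00 = £-1,230.00
  Taxable ≤ 0 → £0.00
Retirement Security Contribution: 1.71% × £810.00 = £13.85
Total: £0.00 + £13.85 = £13.85

£13.85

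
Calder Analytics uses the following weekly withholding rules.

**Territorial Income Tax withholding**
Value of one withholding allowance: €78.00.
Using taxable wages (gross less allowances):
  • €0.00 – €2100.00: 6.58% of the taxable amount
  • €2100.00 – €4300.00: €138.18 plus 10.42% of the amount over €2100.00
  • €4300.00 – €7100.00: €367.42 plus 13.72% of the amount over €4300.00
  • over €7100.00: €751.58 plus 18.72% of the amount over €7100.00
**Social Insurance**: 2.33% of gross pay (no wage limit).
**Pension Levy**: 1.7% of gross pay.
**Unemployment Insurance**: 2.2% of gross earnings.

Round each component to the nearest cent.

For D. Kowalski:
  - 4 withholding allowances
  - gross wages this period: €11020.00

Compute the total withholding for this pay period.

Territorial Income Tax: taxable = €11020.00 − 4×€78.00 = €10708.00
  €751.58 + 18.72% × (€10708.00 − €7100.00) = €751.58 + 18.72% × €3608.00 = €1427.00
Social Insurance: 2.33% × €11020.00 = €256.77
Pension Levy: 1.7% × €11020.00 = €187.34
Unemployment Insurance: 2.2% × €11020.00 = €242.44
Total: €1427.00 + €256.77 + €187.34 + €242.44 = €2113.55

€2113.55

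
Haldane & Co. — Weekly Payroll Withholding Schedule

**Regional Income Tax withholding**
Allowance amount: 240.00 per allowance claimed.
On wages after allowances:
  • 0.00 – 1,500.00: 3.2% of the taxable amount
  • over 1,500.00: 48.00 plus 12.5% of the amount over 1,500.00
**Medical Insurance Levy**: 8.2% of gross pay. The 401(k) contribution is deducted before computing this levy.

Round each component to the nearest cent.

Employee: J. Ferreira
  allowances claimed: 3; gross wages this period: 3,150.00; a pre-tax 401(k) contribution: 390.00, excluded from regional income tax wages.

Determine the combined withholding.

341.82

Regional Income Tax: taxable = 3,150.00 − 390.00 − 3×240.00 = 2,040.00
  48.00 + 12.5% × (2,040.00 − 1,500.00) = 48.00 + 12.5% × 540.00 = 115.50
Medical Insurance Levy: 8.2% × 2,760.00 = 226.32
Total: 115.50 + 226.32 = 341.82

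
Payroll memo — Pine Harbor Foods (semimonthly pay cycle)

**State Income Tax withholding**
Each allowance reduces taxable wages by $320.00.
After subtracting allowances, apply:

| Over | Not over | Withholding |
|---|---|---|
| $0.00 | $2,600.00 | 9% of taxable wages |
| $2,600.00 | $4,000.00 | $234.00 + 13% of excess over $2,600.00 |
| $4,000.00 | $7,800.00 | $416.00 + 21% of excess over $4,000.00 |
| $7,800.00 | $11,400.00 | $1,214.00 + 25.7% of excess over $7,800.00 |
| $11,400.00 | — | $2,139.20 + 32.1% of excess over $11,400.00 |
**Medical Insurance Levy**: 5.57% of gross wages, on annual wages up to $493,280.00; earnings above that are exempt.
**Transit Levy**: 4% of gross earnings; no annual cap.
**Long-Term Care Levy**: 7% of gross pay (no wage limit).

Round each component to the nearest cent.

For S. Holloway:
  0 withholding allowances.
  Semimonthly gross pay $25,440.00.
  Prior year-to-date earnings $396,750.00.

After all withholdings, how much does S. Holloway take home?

State Income Tax: taxable = $25,440.00
  $2,139.20 + 32.1% × ($25,440.00 − $11,400.00) = $2,139.20 + 32.1% × $14,040.00 = $6,646.04
Medical Insurance Levy: 5.57% × $25,440.00 = $1,417.01
Transit Levy: 4% × $25,440.00 = $1,017.60
Long-Term Care Levy: 7% × $25,440.00 = $1,780.80
Total withheld: $6,646.04 + $1,417.01 + $1,017.60 + $1,780.80 = $10,861.45
Net pay: $25,440.00 − $10,861.45 = $14,578.55

$14,578.55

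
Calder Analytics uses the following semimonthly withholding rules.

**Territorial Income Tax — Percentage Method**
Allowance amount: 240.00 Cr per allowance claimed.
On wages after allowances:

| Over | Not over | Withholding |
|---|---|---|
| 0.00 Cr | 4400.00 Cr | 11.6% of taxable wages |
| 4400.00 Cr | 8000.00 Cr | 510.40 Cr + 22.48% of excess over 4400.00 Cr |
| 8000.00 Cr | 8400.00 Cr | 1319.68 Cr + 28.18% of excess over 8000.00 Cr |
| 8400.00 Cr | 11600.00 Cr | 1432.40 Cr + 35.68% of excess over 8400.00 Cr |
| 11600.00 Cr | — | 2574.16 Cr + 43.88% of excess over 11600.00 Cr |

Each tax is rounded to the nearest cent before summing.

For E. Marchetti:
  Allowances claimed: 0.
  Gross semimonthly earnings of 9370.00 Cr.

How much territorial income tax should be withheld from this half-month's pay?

1778.50 Cr

Territorial Income Tax: taxable = 9370.00 Cr
  1432.40 Cr + 35.68% × (9370.00 Cr − 8400.00 Cr) = 1432.40 Cr + 35.68% × 970.00 Cr = 1778.50 Cr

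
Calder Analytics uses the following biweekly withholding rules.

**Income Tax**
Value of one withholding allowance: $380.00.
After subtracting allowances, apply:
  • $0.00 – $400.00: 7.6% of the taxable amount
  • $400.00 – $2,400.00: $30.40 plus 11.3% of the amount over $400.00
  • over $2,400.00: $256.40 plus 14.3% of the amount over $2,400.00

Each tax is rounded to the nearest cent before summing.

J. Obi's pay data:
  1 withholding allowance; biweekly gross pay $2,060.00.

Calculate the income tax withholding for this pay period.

$175.04

Income Tax: taxable = $2,060.00 − 1×$380.00 = $1,680.00
  $30.40 + 11.3% × ($1,680.00 − $400.00) = $30.40 + 11.3% × $1,280.00 = $175.04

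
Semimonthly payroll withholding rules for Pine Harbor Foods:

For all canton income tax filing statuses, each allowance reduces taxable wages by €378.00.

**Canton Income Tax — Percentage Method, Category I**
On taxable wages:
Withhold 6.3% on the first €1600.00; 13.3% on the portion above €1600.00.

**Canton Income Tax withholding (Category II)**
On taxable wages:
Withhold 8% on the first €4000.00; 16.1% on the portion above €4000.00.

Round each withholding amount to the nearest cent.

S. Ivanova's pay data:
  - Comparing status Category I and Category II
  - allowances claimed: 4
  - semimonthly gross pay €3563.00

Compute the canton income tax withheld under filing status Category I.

Canton Income Tax (Category I): taxable = €3563.00 − 4×€378.00 = €2051.00
  €100.80 + 13.3% × (€2051.00 − €1600.00) = €100.80 + 13.3% × €451.00 = €160.78

€160.78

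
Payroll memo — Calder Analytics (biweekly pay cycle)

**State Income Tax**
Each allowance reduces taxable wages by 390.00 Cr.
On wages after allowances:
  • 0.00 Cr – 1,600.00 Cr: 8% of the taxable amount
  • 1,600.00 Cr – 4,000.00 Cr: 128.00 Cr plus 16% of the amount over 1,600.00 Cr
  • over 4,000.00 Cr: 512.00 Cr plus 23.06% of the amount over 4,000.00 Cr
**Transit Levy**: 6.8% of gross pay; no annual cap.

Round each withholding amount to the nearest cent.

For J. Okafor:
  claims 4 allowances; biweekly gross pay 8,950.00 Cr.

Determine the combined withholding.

State Income Tax: taxable = 8,950.00 Cr − 4×390.00 Cr = 7,390.00 Cr
  512.00 Cr + 23.06% × (7,390.00 Cr − 4,000.00 Cr) = 512.00 Cr + 23.06% × 3,390.00 Cr = 1,293.73 Cr
Transit Levy: 6.8% × 8,950.00 Cr = 608.60 Cr
Total: 1,293.73 Cr + 608.60 Cr = 1,902.33 Cr

1,902.33 Cr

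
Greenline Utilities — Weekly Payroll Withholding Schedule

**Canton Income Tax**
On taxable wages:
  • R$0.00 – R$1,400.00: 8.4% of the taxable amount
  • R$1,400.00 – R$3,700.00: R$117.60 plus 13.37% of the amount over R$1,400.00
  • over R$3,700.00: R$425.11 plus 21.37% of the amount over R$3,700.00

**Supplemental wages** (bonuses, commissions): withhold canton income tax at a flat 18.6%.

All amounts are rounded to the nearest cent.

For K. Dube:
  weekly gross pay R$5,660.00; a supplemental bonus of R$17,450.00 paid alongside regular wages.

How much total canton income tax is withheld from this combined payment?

R$4,089.66

Canton Income Tax: taxable = R$5,660.00
  R$425.11 + 21.37% × (R$5,660.00 − R$3,700.00) = R$425.11 + 21.37% × R$1,960.00 = R$843.96
Supplemental (18.6% flat on bonus): 18.6% × R$17,450.00 = R$3,245.70
Total canton income tax: R$843.96 + R$3,245.70 = R$4,089.66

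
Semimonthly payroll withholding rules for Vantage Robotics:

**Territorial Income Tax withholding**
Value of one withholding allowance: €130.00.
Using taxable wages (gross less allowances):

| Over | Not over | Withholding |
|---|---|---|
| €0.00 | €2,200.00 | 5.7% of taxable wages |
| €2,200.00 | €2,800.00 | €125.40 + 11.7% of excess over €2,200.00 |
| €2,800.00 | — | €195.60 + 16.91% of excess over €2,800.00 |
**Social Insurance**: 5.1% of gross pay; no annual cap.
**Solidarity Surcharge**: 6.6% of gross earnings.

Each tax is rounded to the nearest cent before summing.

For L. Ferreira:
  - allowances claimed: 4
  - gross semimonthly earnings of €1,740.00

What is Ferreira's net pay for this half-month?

€1,466.88

Territorial Income Tax: taxable = €1,740.00 − 4×€130.00 = €1,220.00
  5.7% × €1,220.00 = €69.54
Social Insurance: 5.1% × €1,740.00 = €88.74
Solidarity Surcharge: 6.6% × €1,740.00 = €114.84
Total withheld: €69.54 + €88.74 + €114.84 = €273.12
Net pay: €1,740.00 − €273.12 = €1,466.88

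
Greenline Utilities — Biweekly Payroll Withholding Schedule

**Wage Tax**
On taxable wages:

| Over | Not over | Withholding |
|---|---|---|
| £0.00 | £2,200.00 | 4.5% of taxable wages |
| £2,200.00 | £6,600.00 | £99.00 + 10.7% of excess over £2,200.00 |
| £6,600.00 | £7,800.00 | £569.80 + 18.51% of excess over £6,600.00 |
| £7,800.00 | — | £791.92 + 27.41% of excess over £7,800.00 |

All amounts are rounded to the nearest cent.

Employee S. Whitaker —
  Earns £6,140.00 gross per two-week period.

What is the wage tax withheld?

Wage Tax: taxable = £6,140.00
  £99.00 + 10.7% × (£6,140.00 − £2,200.00) = £99.00 + 10.7% × £3,940.00 = £520.58

£520.58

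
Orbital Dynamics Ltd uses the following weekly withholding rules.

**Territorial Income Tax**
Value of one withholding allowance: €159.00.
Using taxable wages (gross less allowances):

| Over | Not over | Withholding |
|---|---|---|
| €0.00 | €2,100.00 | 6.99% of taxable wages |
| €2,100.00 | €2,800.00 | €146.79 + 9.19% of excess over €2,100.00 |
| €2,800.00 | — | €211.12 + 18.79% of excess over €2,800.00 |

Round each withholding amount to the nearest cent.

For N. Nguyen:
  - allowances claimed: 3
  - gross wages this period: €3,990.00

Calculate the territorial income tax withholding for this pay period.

Territorial Income Tax: taxable = €3,990.00 − 3×€159.00 = €3,513.00
  €211.12 + 18.79% × (€3,513.00 − €2,800.00) = €211.12 + 18.79% × €713.00 = €345.09

€345.09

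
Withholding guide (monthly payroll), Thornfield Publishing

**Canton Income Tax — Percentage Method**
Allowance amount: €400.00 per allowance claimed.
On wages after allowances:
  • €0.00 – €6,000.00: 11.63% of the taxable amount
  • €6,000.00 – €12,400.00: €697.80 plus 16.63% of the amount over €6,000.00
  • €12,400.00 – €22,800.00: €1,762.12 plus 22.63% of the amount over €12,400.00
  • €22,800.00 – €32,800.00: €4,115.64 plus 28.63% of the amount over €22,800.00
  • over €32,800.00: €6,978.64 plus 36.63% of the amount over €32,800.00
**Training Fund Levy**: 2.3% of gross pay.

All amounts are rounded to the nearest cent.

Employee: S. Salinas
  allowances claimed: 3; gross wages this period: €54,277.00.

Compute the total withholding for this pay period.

Canton Income Tax: taxable = €54,277.00 − 3×€400.00 = €53,077.00
  €6,978.64 + 36.63% × (€53,077.00 − €32,800.00) = €6,978.64 + 36.63% × €20,277.00 = €14,406.11
Training Fund Levy: 2.3% × €54,277.00 = €1,248.37
Total: €14,406.11 + €1,248.37 = €15,654.48

€15,654.48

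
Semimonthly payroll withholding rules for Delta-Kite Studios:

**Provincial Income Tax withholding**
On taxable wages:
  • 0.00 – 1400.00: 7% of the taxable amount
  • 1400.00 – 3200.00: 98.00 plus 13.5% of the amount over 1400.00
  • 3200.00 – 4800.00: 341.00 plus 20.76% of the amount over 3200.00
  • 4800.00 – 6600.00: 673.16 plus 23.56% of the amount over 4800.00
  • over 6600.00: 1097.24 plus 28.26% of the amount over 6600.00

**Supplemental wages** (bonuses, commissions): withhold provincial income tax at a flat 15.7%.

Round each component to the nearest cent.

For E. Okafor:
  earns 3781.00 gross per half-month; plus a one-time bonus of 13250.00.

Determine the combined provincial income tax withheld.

2541.87

Provincial Income Tax: taxable = 3781.00
  341.00 + 20.76% × (3781.00 − 3200.00) = 341.00 + 20.76% × 581.00 = 461.62
Supplemental (15.7% flat on bonus): 15.7% × 13250.00 = 2080.25
Total provincial income tax: 461.62 + 2080.25 = 2541.87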